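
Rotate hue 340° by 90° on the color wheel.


New hue = (H + rotation) mod 360
New hue = (340 + 90) mod 360
= 430 mod 360
= 70°


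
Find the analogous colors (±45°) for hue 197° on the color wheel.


Base hue: 197°
Left analog: (197 - 45) mod 360 = 152°
Right analog: (197 + 45) mod 360 = 242°
Analogous hues = 152° and 242°


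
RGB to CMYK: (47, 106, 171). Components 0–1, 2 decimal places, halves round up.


R'=47/255≈0.1843, G'=106/255≈0.4157, B'=171/255≈0.6706
K = 1 - max(R',G',B') = 1 - 171/255 = 84/255 = 0.32941… → 0.33
(1-R'-K)/(1-K) simplifies to (max-R)/max with max = 171:
C = (171-47)/171 = 124/171 = 0.72514… → 0.73
M = (171-106)/171 = 65/171 = 0.38011… → 0.38
Y = (171-171)/171 = 0/171 = 0 → 0.00
= CMYK(0.73, 0.38, 0.00, 0.33)


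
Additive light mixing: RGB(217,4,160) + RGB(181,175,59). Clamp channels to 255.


Additive: each channel = min(255, C₁+C₂)
R: 217+181 = 398 → 255
G: 4+175 = 179 → 179
B: 160+59 = 219 → 219
= RGB(255, 179, 219)


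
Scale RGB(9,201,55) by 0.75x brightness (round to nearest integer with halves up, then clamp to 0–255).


Multiply each channel by 0.75, round half up, clamp to [0, 255]
R: 9×0.75 = 6.75 → round → 7
G: 201×0.75 = 150.75 → round → 151
B: 55×0.75 = 41.25 → round → 41
= RGB(7, 151, 41)


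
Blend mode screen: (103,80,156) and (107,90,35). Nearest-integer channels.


Screen: C = 255 - (255-A)×(255-B)/255, rounded to nearest integer
R: 255 - (255-103)×(255-107)/255 = 255 - 22496/255 ≈ 255 - 88.220 = 166.780 → 167
G: 255 - (255-80)×(255-90)/255 = 255 - 28875/255 ≈ 255 - 113.235 = 141.765 → 142
B: 255 - (255-156)×(255-35)/255 = 255 - 21780/255 ≈ 255 - 85.412 = 169.588 → 170
= RGB(167, 142, 170)


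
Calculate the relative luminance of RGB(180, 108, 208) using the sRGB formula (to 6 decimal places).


Linearize each channel (sRGB transfer function): c = v/255; c_lin = c/12.92 if c ≤ 0.04045, else ((c+0.055)/1.055)^2.4
  R: 180/255 ≈ 0.705882 > 0.04045 → ((0.705882+0.055)/1.055)^2.4 ≈ 0.456411
  G: 108/255 ≈ 0.423529 > 0.04045 → ((0.423529+0.055)/1.055)^2.4 ≈ 0.149960
  B: 208/255 ≈ 0.815686 > 0.04045 → ((0.815686+0.055)/1.055)^2.4 ≈ 0.630757
R_lin = 0.456411, G_lin = 0.149960, B_lin = 0.630757
L = 0.2126×R + 0.7152×G + 0.0722×B
L = 0.2126×0.456411 + 0.7152×0.149960 + 0.0722×0.630757
L ≈ 0.249825


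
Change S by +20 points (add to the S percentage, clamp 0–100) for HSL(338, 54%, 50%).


Original S = 54%
Adjustment = +20 percentage points
New S = 54 + (20) = 74
Clamp to [0, 100] → 74
= HSL(338°, 74%, 50%)


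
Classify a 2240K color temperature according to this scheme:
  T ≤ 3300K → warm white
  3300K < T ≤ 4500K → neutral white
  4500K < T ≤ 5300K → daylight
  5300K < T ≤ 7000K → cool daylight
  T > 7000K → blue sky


Temperature: 2240K
2240K ≤ 3300K → warm white
Classification: warm white


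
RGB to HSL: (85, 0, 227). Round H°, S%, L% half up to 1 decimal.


Normalize: R'=85/255≈0.3333, G'=0/255≈0.0000, B'=227/255≈0.8902
Max=227/255, Min=0/255, Δ=Max-Min=227/255
L = (Max+Min)/2 = (227+0)/510 = 227/510 = 0.44509… → L = 44.5%
L ≤ 0.5 → S = Δ/(Max+Min) = 227/(227+0) = 227/227 = 1 → S = 100.0%
(the 1/255 factors cancel in S and H, so raw channel differences can be used)
Max is B' → H = 60 × ((R-G)/Δ + 4) = 60 × ((85-0)/227 + 4)
  85/227 + 4 = 0.3744… + 4 = 4.3744…
  H = 60 × 4.3744… = 262.466…° → H = 262.5°
= HSL(262.5°, 100.0%, 44.5%)


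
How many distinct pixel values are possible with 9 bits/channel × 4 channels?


Total bits = 9 bits/channel × 4 channels = 36 bits
Distinct pixel values = 2^36
= 68,719,476,736 pixel values


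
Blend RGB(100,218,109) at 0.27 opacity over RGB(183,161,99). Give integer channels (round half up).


C = α×F + (1-α)×B, with 1-α = 0.73
R: 0.27×100 + 0.73×183 = 27.00 + 133.59 = 160.59 → 161
G: 0.27×218 + 0.73×161 = 58.86 + 117.53 = 176.39 → 176
B: 0.27×109 + 0.73×99 = 29.43 + 72.27 = 101.70 → 102
= RGB(161, 176, 102)


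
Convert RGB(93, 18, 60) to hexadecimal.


R = 93 → 5D (hex)
G = 18 → 12 (hex)
B = 60 → 3C (hex)
Hex = #5D123C


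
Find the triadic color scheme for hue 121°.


Triadic: equally spaced at 120° intervals
H1 = 121°
H2 = (121 + 120) mod 360 = 241°
H3 = (121 + 240) mod 360 = 1°
Triadic = 121°, 241°, 1°


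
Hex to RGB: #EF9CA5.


EF → 239 (R)
9C → 156 (G)
A5 → 165 (B)
= RGB(239, 156, 165)


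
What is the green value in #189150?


Color: #189150
R = 18 = 24
G = 91 = 145
B = 50 = 80
Green = 145


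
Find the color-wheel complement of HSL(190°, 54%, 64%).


Complement = opposite side of color wheel = hue + 180°
H' = (190 + 180) mod 360 = 10°
S and L unchanged.
= HSL(10°, 54%, 64%)


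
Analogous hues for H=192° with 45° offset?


Base hue: 192°
Left analog: (192 - 45) mod 360 = 147°
Right analog: (192 + 45) mod 360 = 237°
Analogous hues = 147° and 237°


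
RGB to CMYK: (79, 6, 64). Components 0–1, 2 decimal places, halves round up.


R'=79/255≈0.3098, G'=6/255≈0.0235, B'=64/255≈0.2510
K = 1 - max(R',G',B') = 1 - 79/255 = 176/255 = 0.69019… → 0.69
(1-R'-K)/(1-K) simplifies to (max-R)/max with max = 79:
C = (79-79)/79 = 0/79 = 0 → 0.00
M = (79-6)/79 = 73/79 = 0.92405… → 0.92
Y = (79-64)/79 = 15/79 = 0.18987… → 0.19
= CMYK(0.00, 0.92, 0.19, 0.69)


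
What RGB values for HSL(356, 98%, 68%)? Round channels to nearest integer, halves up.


H=356°, S=0.98, L=0.68
C = (1-|2L-1|)×S = (1-|0.36|)×0.98 = 0.6272
H' = H/60 = 356/60 ≈ 5.9333; X = C×(1-|H' mod 2 - 1|) ≈ 0.0418
m = L - C/2 = 0.68 - 0.3136 = 0.3664
Sector ⌊H'⌋ = 5 → (R',G',B') = (0.6272, 0.0, ≈0.0418)
RGB = ((R'+m)×255, (G'+m)×255, (B'+m)×255) = (253.368, 93.432, 104.0944)
Round half up → RGB(253, 93, 104)


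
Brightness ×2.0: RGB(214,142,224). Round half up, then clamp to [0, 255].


Multiply each channel by 2.0, round half up, clamp to [0, 255]
R: 214×2.0 = 428 → clamp → 255
G: 142×2.0 = 284 → clamp → 255
B: 224×2.0 = 448 → clamp → 255
= RGB(255, 255, 255)


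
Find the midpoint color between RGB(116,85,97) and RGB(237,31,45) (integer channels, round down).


Midpoint: each channel = ⌊(C₁+C₂)/2⌋
R: ⌊(116+237)/2⌋ = 176
G: ⌊(85+31)/2⌋ = 58
B: ⌊(97+45)/2⌋ = 71
= RGB(176, 58, 71)


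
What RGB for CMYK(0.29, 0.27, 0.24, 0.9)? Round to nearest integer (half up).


R = 255 × (1-C) × (1-K) = 255 × 0.71 × 0.10 = 18.105 → 18
G = 255 × (1-M) × (1-K) = 255 × 0.73 × 0.10 = 18.615 → 19
B = 255 × (1-Y) × (1-K) = 255 × 0.76 × 0.10 = 19.38 → 19
= RGB(18, 19, 19)


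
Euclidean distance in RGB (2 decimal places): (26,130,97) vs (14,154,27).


d = √[(R₁-R₂)² + (G₁-G₂)² + (B₁-B₂)²]
d = √[(26-14)² + (130-154)² + (97-27)²]
d = √[144 + 576 + 4900]
d = √5620
d ≈ 74.97


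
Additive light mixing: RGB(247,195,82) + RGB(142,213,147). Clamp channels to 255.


Additive: each channel = min(255, C₁+C₂)
R: 247+142 = 389 → 255
G: 195+213 = 408 → 255
B: 82+147 = 229 → 229
= RGB(255, 255, 229)


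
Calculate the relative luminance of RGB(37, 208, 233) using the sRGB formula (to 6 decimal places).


Linearize each channel (sRGB transfer function): c = v/255; c_lin = c/12.92 if c ≤ 0.04045, else ((c+0.055)/1.055)^2.4
  R: 37/255 ≈ 0.145098 > 0.04045 → ((0.145098+0.055)/1.055)^2.4 ≈ 0.018500
  G: 208/255 ≈ 0.815686 > 0.04045 → ((0.815686+0.055)/1.055)^2.4 ≈ 0.630757
  B: 233/255 ≈ 0.913725 > 0.04045 → ((0.913725+0.055)/1.055)^2.4 ≈ 0.814847
R_lin = 0.018500, G_lin = 0.630757, B_lin = 0.814847
L = 0.2126×R + 0.7152×G + 0.0722×B
L = 0.2126×0.018500 + 0.7152×0.630757 + 0.0722×0.814847
L ≈ 0.513883


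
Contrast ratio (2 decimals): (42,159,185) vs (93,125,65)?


Linearize each sRGB channel c=v/255: c/12.92 if c ≤ 0.04045 else ((c+0.055)/1.055)^2.4
L = 0.2126×R_lin + 0.7152×G_lin + 0.0722×B_lin
Color 1 (42,159,185):
  R=42: 42/255≈0.1647 > 0.04045 → ((0.1647+0.055)/1.055)^2.4 ≈ 0.02315
  G=159: 159/255≈0.6235 > 0.04045 → ((0.6235+0.055)/1.055)^2.4 ≈ 0.34670
  B=185: 185/255≈0.7255 > 0.04045 → ((0.7255+0.055)/1.055)^2.4 ≈ 0.48515
  L1 = 0.2126×0.02315 + 0.7152×0.34670 + 0.0722×0.48515 ≈ 0.28791
Color 2 (93,125,65):
  R=93: 93/255≈0.3647 > 0.04045 → ((0.3647+0.055)/1.055)^2.4 ≈ 0.10946
  G=125: 125/255≈0.4902 > 0.04045 → ((0.4902+0.055)/1.055)^2.4 ≈ 0.20508
  B=65: 65/255≈0.2549 > 0.04045 → ((0.2549+0.055)/1.055)^2.4 ≈ 0.05286
  L2 = 0.2126×0.10946 + 0.7152×0.20508 + 0.0722×0.05286 ≈ 0.17376
Lighter = 0.28791, Darker = 0.17376
Ratio = (L_lighter + 0.05) / (L_darker + 0.05)
Ratio = (0.28791 + 0.05) / (0.17376 + 0.05) = 0.33791 / 0.22376 ≈ 1.5102
Ratio ≈ 1.51:1


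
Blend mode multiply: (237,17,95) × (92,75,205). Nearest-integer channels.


Multiply: C = A×B/255, rounded to nearest integer
R: 237×92/255 = 21804/255 ≈ 85.506 → 86
G: 17×75/255 = 1275/255 ≈ 5.000 → 5
B: 95×205/255 = 19475/255 ≈ 76.373 → 76
= RGB(86, 5, 76)


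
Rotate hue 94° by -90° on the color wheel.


New hue = (H + rotation) mod 360
New hue = (94 -90) mod 360
= 4 mod 360
= 4°


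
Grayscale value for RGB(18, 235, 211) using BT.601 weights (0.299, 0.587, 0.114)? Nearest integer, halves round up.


Gray = 0.299×R + 0.587×G + 0.114×B
Gray = 0.299×18 + 0.587×235 + 0.114×211
Gray = 5.382 + 137.945 + 24.054
Gray = 167.381 → round half up → 167
Gray = 167


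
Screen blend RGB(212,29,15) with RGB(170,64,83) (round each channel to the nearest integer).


Screen: C = 255 - (255-A)×(255-B)/255, rounded to nearest integer
R: 255 - (255-212)×(255-170)/255 = 255 - 3655/255 ≈ 255 - 14.333 = 240.667 → 241
G: 255 - (255-29)×(255-64)/255 = 255 - 43166/255 ≈ 255 - 169.278 = 85.722 → 86
B: 255 - (255-15)×(255-83)/255 = 255 - 41280/255 ≈ 255 - 161.882 = 93.118 → 93
= RGB(241, 86, 93)


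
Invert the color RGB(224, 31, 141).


Invert: (255-R, 255-G, 255-B)
R: 255-224 = 31
G: 255-31 = 224
B: 255-141 = 114
= RGB(31, 224, 114)


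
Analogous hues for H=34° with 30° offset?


Base hue: 34°
Left analog: (34 - 30) mod 360 = 4°
Right analog: (34 + 30) mod 360 = 64°
Analogous hues = 4° and 64°


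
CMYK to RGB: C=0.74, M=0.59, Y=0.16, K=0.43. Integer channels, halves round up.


R = 255 × (1-C) × (1-K) = 255 × 0.26 × 0.57 = 37.791 → 38
G = 255 × (1-M) × (1-K) = 255 × 0.41 × 0.57 = 59.5935 → 60
B = 255 × (1-Y) × (1-K) = 255 × 0.84 × 0.57 = 122.094 → 122
= RGB(38, 60, 122)


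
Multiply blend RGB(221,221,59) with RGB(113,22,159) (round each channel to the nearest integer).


Multiply: C = A×B/255, rounded to nearest integer
R: 221×113/255 = 24973/255 ≈ 97.933 → 98
G: 221×22/255 = 4862/255 ≈ 19.067 → 19
B: 59×159/255 = 9381/255 ≈ 36.788 → 37
= RGB(98, 19, 37)


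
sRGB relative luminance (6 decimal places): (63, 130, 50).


Linearize each channel (sRGB transfer function): c = v/255; c_lin = c/12.92 if c ≤ 0.04045, else ((c+0.055)/1.055)^2.4
  R: 63/255 ≈ 0.247059 > 0.04045 → ((0.247059+0.055)/1.055)^2.4 ≈ 0.049707
  G: 130/255 ≈ 0.509804 > 0.04045 → ((0.509804+0.055)/1.055)^2.4 ≈ 0.223228
  B: 50/255 ≈ 0.196078 > 0.04045 → ((0.196078+0.055)/1.055)^2.4 ≈ 0.031896
R_lin = 0.049707, G_lin = 0.223228, B_lin = 0.031896
L = 0.2126×R + 0.7152×G + 0.0722×B
L = 0.2126×0.049707 + 0.7152×0.223228 + 0.0722×0.031896
L ≈ 0.172523


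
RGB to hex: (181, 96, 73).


R = 181 → B5 (hex)
G = 96 → 60 (hex)
B = 73 → 49 (hex)
Hex = #B56049


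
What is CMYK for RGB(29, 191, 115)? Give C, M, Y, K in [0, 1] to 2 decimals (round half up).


R'=29/255≈0.1137, G'=191/255≈0.7490, B'=115/255≈0.4510
K = 1 - max(R',G',B') = 1 - 191/255 = 64/255 = 0.25098… → 0.25
(1-R'-K)/(1-K) simplifies to (max-R)/max with max = 191:
C = (191-29)/191 = 162/191 = 0.84816… → 0.85
M = (191-191)/191 = 0/191 = 0 → 0.00
Y = (191-115)/191 = 76/191 = 0.39790… → 0.40
= CMYK(0.85, 0.00, 0.40, 0.25)


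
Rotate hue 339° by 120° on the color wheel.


New hue = (H + rotation) mod 360
New hue = (339 + 120) mod 360
= 459 mod 360
= 99°


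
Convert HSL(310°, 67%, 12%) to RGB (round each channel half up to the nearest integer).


H=310°, S=0.67, L=0.12
C = (1-|2L-1|)×S = (1-|-0.76|)×0.67 = 0.1608
H' = H/60 = 310/60 ≈ 5.1667; X = C×(1-|H' mod 2 - 1|) = 0.134
m = L - C/2 = 0.12 - 0.0804 = 0.0396
Sector ⌊H'⌋ = 5 → (R',G',B') = (0.1608, 0.0, 0.134)
RGB = ((R'+m)×255, (G'+m)×255, (B'+m)×255) = (51.102, 10.098, 44.268)
Round half up → RGB(51, 10, 44)


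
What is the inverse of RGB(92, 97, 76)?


Invert: (255-R, 255-G, 255-B)
R: 255-92 = 163
G: 255-97 = 158
B: 255-76 = 179
= RGB(163, 158, 179)


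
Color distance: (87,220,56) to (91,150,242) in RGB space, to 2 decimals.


d = √[(R₁-R₂)² + (G₁-G₂)² + (B₁-B₂)²]
d = √[(87-91)² + (220-150)² + (56-242)²]
d = √[16 + 4900 + 34596]
d = √39512
d ≈ 198.78


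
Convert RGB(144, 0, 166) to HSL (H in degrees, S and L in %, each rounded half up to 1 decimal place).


Normalize: R'=144/255≈0.5647, G'=0/255≈0.0000, B'=166/255≈0.6510
Max=166/255, Min=0/255, Δ=Max-Min=166/255
L = (Max+Min)/2 = (166+0)/510 = 166/510 = 0.32549… → L = 32.5%
L ≤ 0.5 → S = Δ/(Max+Min) = 166/(166+0) = 166/166 = 1 → S = 100.0%
(the 1/255 factors cancel in S and H, so raw channel differences can be used)
Max is B' → H = 60 × ((R-G)/Δ + 4) = 60 × ((144-0)/166 + 4)
  144/166 + 4 = 0.8674… + 4 = 4.8674…
  H = 60 × 4.8674… = 292.048…° → H = 292.0°
= HSL(292.0°, 100.0%, 32.5%)


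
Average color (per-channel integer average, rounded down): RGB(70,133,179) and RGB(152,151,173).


Midpoint: each channel = ⌊(C₁+C₂)/2⌋
R: ⌊(70+152)/2⌋ = 111
G: ⌊(133+151)/2⌋ = 142
B: ⌊(179+173)/2⌋ = 176
= RGB(111, 142, 176)


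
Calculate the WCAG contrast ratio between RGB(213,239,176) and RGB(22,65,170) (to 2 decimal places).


Linearize each sRGB channel c=v/255: c/12.92 if c ≤ 0.04045 else ((c+0.055)/1.055)^2.4
L = 0.2126×R_lin + 0.7152×G_lin + 0.0722×B_lin
Color 1 (213,239,176):
  R=213: 213/255≈0.8353 > 0.04045 → ((0.8353+0.055)/1.055)^2.4 ≈ 0.66539
  G=239: 239/255≈0.9373 > 0.04045 → ((0.9373+0.055)/1.055)^2.4 ≈ 0.86316
  B=176: 176/255≈0.6902 > 0.04045 → ((0.6902+0.055)/1.055)^2.4 ≈ 0.43415
  L1 = 0.2126×0.66539 + 0.7152×0.86316 + 0.0722×0.43415 ≈ 0.79014
Color 2 (22,65,170):
  R=22: 22/255≈0.0863 > 0.04045 → ((0.0863+0.055)/1.055)^2.4 ≈ 0.00802
  G=65: 65/255≈0.2549 > 0.04045 → ((0.2549+0.055)/1.055)^2.4 ≈ 0.05286
  B=170: 170/255≈0.6667 > 0.04045 → ((0.6667+0.055)/1.055)^2.4 ≈ 0.40198
  L2 = 0.2126×0.00802 + 0.7152×0.05286 + 0.0722×0.40198 ≈ 0.06853
Lighter = 0.79014, Darker = 0.06853
Ratio = (L_lighter + 0.05) / (L_darker + 0.05)
Ratio = (0.79014 + 0.05) / (0.06853 + 0.05) = 0.84014 / 0.11853 ≈ 7.0877
Ratio ≈ 7.09:1


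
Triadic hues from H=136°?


Triadic: equally spaced at 120° intervals
H1 = 136°
H2 = (136 + 120) mod 360 = 256°
H3 = (136 + 240) mod 360 = 16°
Triadic = 136°, 256°, 16°


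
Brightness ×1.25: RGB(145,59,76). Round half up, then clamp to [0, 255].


Multiply each channel by 1.25, round half up, clamp to [0, 255]
R: 145×1.25 = 181.25 → round → 181
G: 59×1.25 = 73.75 → round → 74
B: 76×1.25 = 95
= RGB(181, 74, 95)


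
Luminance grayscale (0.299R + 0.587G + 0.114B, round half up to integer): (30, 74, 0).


Gray = 0.299×R + 0.587×G + 0.114×B
Gray = 0.299×30 + 0.587×74 + 0.114×0
Gray = 8.970 + 43.438 + 0.000
Gray = 52.408 → round half up → 52
Gray = 52


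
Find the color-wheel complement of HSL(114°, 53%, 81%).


Complement = opposite side of color wheel = hue + 180°
H' = (114 + 180) mod 360 = 294°
S and L unchanged.
= HSL(294°, 53%, 81%)


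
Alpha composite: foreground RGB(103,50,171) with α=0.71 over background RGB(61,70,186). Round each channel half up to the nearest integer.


C = α×F + (1-α)×B, with 1-α = 0.29
R: 0.71×103 + 0.29×61 = 73.13 + 17.69 = 90.82 → 91
G: 0.71×50 + 0.29×70 = 35.50 + 20.30 = 55.80 → 56
B: 0.71×171 + 0.29×186 = 121.41 + 53.94 = 175.35 → 175
= RGB(91, 56, 175)


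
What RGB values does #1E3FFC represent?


1E → 30 (R)
3F → 63 (G)
FC → 252 (B)
= RGB(30, 63, 252)


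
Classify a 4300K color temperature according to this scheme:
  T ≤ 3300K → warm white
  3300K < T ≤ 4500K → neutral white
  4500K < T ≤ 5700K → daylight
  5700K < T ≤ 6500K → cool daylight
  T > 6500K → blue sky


Temperature: 4300K
3300K < 4300K ≤ 4500K → neutral white
Classification: neutral white


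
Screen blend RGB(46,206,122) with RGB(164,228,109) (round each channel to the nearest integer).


Screen: C = 255 - (255-A)×(255-B)/255, rounded to nearest integer
R: 255 - (255-46)×(255-164)/255 = 255 - 19019/255 ≈ 255 - 74.584 = 180.416 → 180
G: 255 - (255-206)×(255-228)/255 = 255 - 1323/255 ≈ 255 - 5.188 = 249.812 → 250
B: 255 - (255-122)×(255-109)/255 = 255 - 19418/255 ≈ 255 - 76.149 = 178.851 → 179
= RGB(180, 250, 179)


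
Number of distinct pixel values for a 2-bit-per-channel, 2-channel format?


Total bits = 2 bits/channel × 2 channels = 4 bits
Distinct pixel values = 2^4
= 16 pixel values


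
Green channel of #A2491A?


Color: #A2491A
R = A2 = 162
G = 49 = 73
B = 1A = 26
Green = 73


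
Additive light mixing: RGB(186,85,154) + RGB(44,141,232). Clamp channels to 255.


Additive: each channel = min(255, C₁+C₂)
R: 186+44 = 230 → 230
G: 85+141 = 226 → 226
B: 154+232 = 386 → 255
= RGB(230, 226, 255)


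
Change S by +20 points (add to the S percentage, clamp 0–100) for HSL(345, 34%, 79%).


Original S = 34%
Adjustment = +20 percentage points
New S = 34 + (20) = 54
Clamp to [0, 100] → 54
= HSL(345°, 54%, 79%)


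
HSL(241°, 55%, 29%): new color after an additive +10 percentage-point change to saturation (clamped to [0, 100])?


Original S = 55%
Adjustment = +10 percentage points
New S = 55 + (10) = 65
Clamp to [0, 100] → 65
= HSL(241°, 65%, 29%)


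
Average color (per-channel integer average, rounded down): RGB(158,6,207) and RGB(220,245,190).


Midpoint: each channel = ⌊(C₁+C₂)/2⌋
R: ⌊(158+220)/2⌋ = 189
G: ⌊(6+245)/2⌋ = 125
B: ⌊(207+190)/2⌋ = 198
= RGB(189, 125, 198)


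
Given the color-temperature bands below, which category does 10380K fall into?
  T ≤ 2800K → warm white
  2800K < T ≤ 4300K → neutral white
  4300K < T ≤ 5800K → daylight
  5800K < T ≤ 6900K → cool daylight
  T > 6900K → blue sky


Temperature: 10380K
10380K > 6900K → blue sky
Classification: blue sky


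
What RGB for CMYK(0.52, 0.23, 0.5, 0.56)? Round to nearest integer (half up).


R = 255 × (1-C) × (1-K) = 255 × 0.48 × 0.44 = 53.856 → 54
G = 255 × (1-M) × (1-K) = 255 × 0.77 × 0.44 = 86.394 → 86
B = 255 × (1-Y) × (1-K) = 255 × 0.50 × 0.44 = 56.1 → 56
= RGB(54, 86, 56)


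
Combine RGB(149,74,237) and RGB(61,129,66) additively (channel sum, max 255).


Additive: each channel = min(255, C₁+C₂)
R: 149+61 = 210 → 210
G: 74+129 = 203 → 203
B: 237+66 = 303 → 255
= RGB(210, 203, 255)


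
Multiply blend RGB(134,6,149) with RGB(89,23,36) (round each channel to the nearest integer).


Multiply: C = A×B/255, rounded to nearest integer
R: 134×89/255 = 11926/255 ≈ 46.769 → 47
G: 6×23/255 = 138/255 ≈ 0.541 → 1
B: 149×36/255 = 5364/255 ≈ 21.035 → 21
= RGB(47, 1, 21)


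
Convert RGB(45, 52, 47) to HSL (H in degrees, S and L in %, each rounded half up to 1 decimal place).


Normalize: R'=45/255≈0.1765, G'=52/255≈0.2039, B'=47/255≈0.1843
Max=52/255, Min=45/255, Δ=Max-Min=7/255
L = (Max+Min)/2 = (52+45)/510 = 97/510 = 0.19019… → L = 19.0%
L ≤ 0.5 → S = Δ/(Max+Min) = 7/(52+45) = 7/97 = 0.07216… → S = 7.2%
(the 1/255 factors cancel in S and H, so raw channel differences can be used)
Max is G' → H = 60 × ((B-R)/Δ + 2) = 60 × ((47-45)/7 + 2)
  2/7 + 2 = 0.2857… + 2 = 2.2857…
  H = 60 × 2.2857… = 137.142…° → H = 137.1°
= HSL(137.1°, 7.2%, 19.0%)


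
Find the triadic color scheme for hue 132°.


Triadic: equally spaced at 120° intervals
H1 = 132°
H2 = (132 + 120) mod 360 = 252°
H3 = (132 + 240) mod 360 = 12°
Triadic = 132°, 252°, 12°


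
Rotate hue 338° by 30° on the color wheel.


New hue = (H + rotation) mod 360
New hue = (338 + 30) mod 360
= 368 mod 360
= 8°


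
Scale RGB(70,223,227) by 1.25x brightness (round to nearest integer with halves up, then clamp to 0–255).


Multiply each channel by 1.25, round half up, clamp to [0, 255]
R: 70×1.25 = 87.5 → round → 88
G: 223×1.25 = 278.75 → round → 279 → clamp → 255
B: 227×1.25 = 283.75 → round → 284 → clamp → 255
= RGB(88, 255, 255)


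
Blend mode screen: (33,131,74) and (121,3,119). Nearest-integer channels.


Screen: C = 255 - (255-A)×(255-B)/255, rounded to nearest integer
R: 255 - (255-33)×(255-121)/255 = 255 - 29748/255 ≈ 255 - 116.659 = 138.341 → 138
G: 255 - (255-131)×(255-3)/255 = 255 - 31248/255 ≈ 255 - 122.541 = 132.459 → 132
B: 255 - (255-74)×(255-119)/255 = 255 - 24616/255 ≈ 255 - 96.533 = 158.467 → 158
= RGB(138, 132, 158)


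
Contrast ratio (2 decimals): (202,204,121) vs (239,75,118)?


Linearize each sRGB channel c=v/255: c/12.92 if c ≤ 0.04045 else ((c+0.055)/1.055)^2.4
L = 0.2126×R_lin + 0.7152×G_lin + 0.0722×B_lin
Color 1 (202,204,121):
  R=202: 202/255≈0.7922 > 0.04045 → ((0.7922+0.055)/1.055)^2.4 ≈ 0.59062
  G=204: 204/255≈0.8000 > 0.04045 → ((0.8000+0.055)/1.055)^2.4 ≈ 0.60383
  B=121: 121/255≈0.4745 > 0.04045 → ((0.4745+0.055)/1.055)^2.4 ≈ 0.19120
  L1 = 0.2126×0.59062 + 0.7152×0.60383 + 0.0722×0.19120 ≈ 0.57123
Color 2 (239,75,118):
  R=239: 239/255≈0.9373 > 0.04045 → ((0.9373+0.055)/1.055)^2.4 ≈ 0.86316
  G=75: 75/255≈0.2941 > 0.04045 → ((0.2941+0.055)/1.055)^2.4 ≈ 0.07036
  B=118: 118/255≈0.4627 > 0.04045 → ((0.4627+0.055)/1.055)^2.4 ≈ 0.18116
  L2 = 0.2126×0.86316 + 0.7152×0.07036 + 0.0722×0.18116 ≈ 0.24691
Lighter = 0.57123, Darker = 0.24691
Ratio = (L_lighter + 0.05) / (L_darker + 0.05)
Ratio = (0.57123 + 0.05) / (0.24691 + 0.05) = 0.62123 / 0.29691 ≈ 2.0923
Ratio ≈ 2.09:1


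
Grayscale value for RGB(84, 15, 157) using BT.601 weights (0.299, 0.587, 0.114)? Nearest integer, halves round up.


Gray = 0.299×R + 0.587×G + 0.114×B
Gray = 0.299×84 + 0.587×15 + 0.114×157
Gray = 25.116 + 8.805 + 17.898
Gray = 51.819 → round half up → 52
Gray = 52


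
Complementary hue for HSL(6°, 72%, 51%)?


Complement = opposite side of color wheel = hue + 180°
H' = (6 + 180) mod 360 = 186°
S and L unchanged.
= HSL(186°, 72%, 51%)


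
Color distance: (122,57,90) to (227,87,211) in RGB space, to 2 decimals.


d = √[(R₁-R₂)² + (G₁-G₂)² + (B₁-B₂)²]
d = √[(122-227)² + (57-87)² + (90-211)²]
d = √[11025 + 900 + 14641]
d = √26566
d ≈ 162.99


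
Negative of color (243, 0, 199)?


Invert: (255-R, 255-G, 255-B)
R: 255-243 = 12
G: 255-0 = 255
B: 255-199 = 56
= RGB(12, 255, 56)


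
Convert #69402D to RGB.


69 → 105 (R)
40 → 64 (G)
2D → 45 (B)
= RGB(105, 64, 45)


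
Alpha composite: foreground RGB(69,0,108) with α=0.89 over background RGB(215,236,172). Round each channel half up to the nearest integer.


C = α×F + (1-α)×B, with 1-α = 0.11
R: 0.89×69 + 0.11×215 = 61.41 + 23.65 = 85.06 → 85
G: 0.89×0 + 0.11×236 = 0.00 + 25.96 = 25.96 → 26
B: 0.89×108 + 0.11×172 = 96.12 + 18.92 = 115.04 → 115
= RGB(85, 26, 115)


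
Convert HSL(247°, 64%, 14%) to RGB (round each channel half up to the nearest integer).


H=247°, S=0.64, L=0.14
C = (1-|2L-1|)×S = (1-|-0.72|)×0.64 = 0.1792
H' = H/60 = 247/60 ≈ 4.1167; X = C×(1-|H' mod 2 - 1|) ≈ 0.0209
m = L - C/2 = 0.14 - 0.0896 = 0.0504
Sector ⌊H'⌋ = 4 → (R',G',B') = (≈0.0209, 0.0, 0.1792)
RGB = ((R'+m)×255, (G'+m)×255, (B'+m)×255) = (18.1832, 12.852, 58.548)
Round half up → RGB(18, 13, 59)


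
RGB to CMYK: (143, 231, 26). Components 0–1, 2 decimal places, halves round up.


R'=143/255≈0.5608, G'=231/255≈0.9059, B'=26/255≈0.1020
K = 1 - max(R',G',B') = 1 - 231/255 = 24/255 = 0.09411… → 0.09
(1-R'-K)/(1-K) simplifies to (max-R)/max with max = 231:
C = (231-143)/231 = 88/231 = 0.38095… → 0.38
M = (231-231)/231 = 0/231 = 0 → 0.00
Y = (231-26)/231 = 205/231 = 0.88744… → 0.89
= CMYK(0.38, 0.00, 0.89, 0.09)


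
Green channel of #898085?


Color: #898085
R = 89 = 137
G = 80 = 128
B = 85 = 133
Green = 128


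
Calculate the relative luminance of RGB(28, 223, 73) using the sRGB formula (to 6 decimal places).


Linearize each channel (sRGB transfer function): c = v/255; c_lin = c/12.92 if c ≤ 0.04045, else ((c+0.055)/1.055)^2.4
  R: 28/255 ≈ 0.109804 > 0.04045 → ((0.109804+0.055)/1.055)^2.4 ≈ 0.011612
  G: 223/255 ≈ 0.874510 > 0.04045 → ((0.874510+0.055)/1.055)^2.4 ≈ 0.737910
  B: 73/255 ≈ 0.286275 > 0.04045 → ((0.286275+0.055)/1.055)^2.4 ≈ 0.066626
R_lin = 0.011612, G_lin = 0.737910, B_lin = 0.066626
L = 0.2126×R + 0.7152×G + 0.0722×B
L = 0.2126×0.011612 + 0.7152×0.737910 + 0.0722×0.066626
L ≈ 0.535033


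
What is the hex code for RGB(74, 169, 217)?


R = 74 → 4A (hex)
G = 169 → A9 (hex)
B = 217 → D9 (hex)
Hex = #4AA9D9


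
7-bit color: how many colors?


Colors = 2^bits = 2^7
= 128 colors


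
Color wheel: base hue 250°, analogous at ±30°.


Base hue: 250°
Left analog: (250 - 30) mod 360 = 220°
Right analog: (250 + 30) mod 360 = 280°
Analogous hues = 220° and 280°


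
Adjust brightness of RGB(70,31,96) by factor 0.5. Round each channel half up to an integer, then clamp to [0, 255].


Multiply each channel by 0.5, round half up, clamp to [0, 255]
R: 70×0.5 = 35
G: 31×0.5 = 15.5 → round → 16
B: 96×0.5 = 48
= RGB(35, 16, 48)


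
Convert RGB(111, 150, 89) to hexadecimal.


R = 111 → 6F (hex)
G = 150 → 96 (hex)
B = 89 → 59 (hex)
Hex = #6F9659


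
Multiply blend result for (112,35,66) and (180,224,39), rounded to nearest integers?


Multiply: C = A×B/255, rounded to nearest integer
R: 112×180/255 = 20160/255 ≈ 79.059 → 79
G: 35×224/255 = 7840/255 ≈ 30.745 → 31
B: 66×39/255 = 2574/255 ≈ 10.094 → 10
= RGB(79, 31, 10)


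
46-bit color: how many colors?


Colors = 2^bits = 2^46
= 70,368,744,177,664 colors


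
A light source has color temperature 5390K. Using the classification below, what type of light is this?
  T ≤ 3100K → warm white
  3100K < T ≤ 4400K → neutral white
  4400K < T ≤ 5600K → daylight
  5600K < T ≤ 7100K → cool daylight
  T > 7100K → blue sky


Temperature: 5390K
4400K < 5390K ≤ 5600K → daylight
Classification: daylight


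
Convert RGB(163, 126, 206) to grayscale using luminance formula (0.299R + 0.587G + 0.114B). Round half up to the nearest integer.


Gray = 0.299×R + 0.587×G + 0.114×B
Gray = 0.299×163 + 0.587×126 + 0.114×206
Gray = 48.737 + 73.962 + 23.484
Gray = 146.183 → round half up → 146
Gray = 146


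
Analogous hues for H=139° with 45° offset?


Base hue: 139°
Left analog: (139 - 45) mod 360 = 94°
Right analog: (139 + 45) mod 360 = 184°
Analogous hues = 94° and 184°


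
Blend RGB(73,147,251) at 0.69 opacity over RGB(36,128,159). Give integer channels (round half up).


C = α×F + (1-α)×B, with 1-α = 0.31
R: 0.69×73 + 0.31×36 = 50.37 + 11.16 = 61.53 → 62
G: 0.69×147 + 0.31×128 = 101.43 + 39.68 = 141.11 → 141
B: 0.69×251 + 0.31×159 = 173.19 + 49.29 = 222.48 → 222
= RGB(62, 141, 222)


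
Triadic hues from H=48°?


Triadic: equally spaced at 120° intervals
H1 = 48°
H2 = (48 + 120) mod 360 = 168°
H3 = (48 + 240) mod 360 = 288°
Triadic = 48°, 168°, 288°


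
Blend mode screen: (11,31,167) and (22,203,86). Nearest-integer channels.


Screen: C = 255 - (255-A)×(255-B)/255, rounded to nearest integer
R: 255 - (255-11)×(255-22)/255 = 255 - 56852/255 ≈ 255 - 222.949 = 32.051 → 32
G: 255 - (255-31)×(255-203)/255 = 255 - 11648/255 ≈ 255 - 45.678 = 209.322 → 209
B: 255 - (255-167)×(255-86)/255 = 255 - 14872/255 ≈ 255 - 58.322 = 196.678 → 197
= RGB(32, 209, 197)


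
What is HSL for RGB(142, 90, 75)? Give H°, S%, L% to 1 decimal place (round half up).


Normalize: R'=142/255≈0.5569, G'=90/255≈0.3529, B'=75/255≈0.2941
Max=142/255, Min=75/255, Δ=Max-Min=67/255
L = (Max+Min)/2 = (142+75)/510 = 217/510 = 0.42549… → L = 42.5%
L ≤ 0.5 → S = Δ/(Max+Min) = 67/(142+75) = 67/217 = 0.30875… → S = 30.9%
(the 1/255 factors cancel in S and H, so raw channel differences can be used)
Max is R' → H = 60 × (((G-B)/Δ) mod 6) = 60 × (((90-75)/67) mod 6)
  15/67 = 0.2238…
  H = 60 × 0.2238… = 13.432…° → H = 13.4°
= HSL(13.4°, 30.9%, 42.5%)


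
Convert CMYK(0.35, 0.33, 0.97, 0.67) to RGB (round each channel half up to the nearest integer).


R = 255 × (1-C) × (1-K) = 255 × 0.65 × 0.33 = 54.6975 → 55
G = 255 × (1-M) × (1-K) = 255 × 0.67 × 0.33 = 56.3805 → 56
B = 255 × (1-Y) × (1-K) = 255 × 0.03 × 0.33 = 2.5245 → 3
= RGB(55, 56, 3)


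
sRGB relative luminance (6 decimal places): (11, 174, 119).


Linearize each channel (sRGB transfer function): c = v/255; c_lin = c/12.92 if c ≤ 0.04045, else ((c+0.055)/1.055)^2.4
  R: 11/255 ≈ 0.043137 > 0.04045 → ((0.043137+0.055)/1.055)^2.4 ≈ 0.003347
  G: 174/255 ≈ 0.682353 > 0.04045 → ((0.682353+0.055)/1.055)^2.4 ≈ 0.423268
  B: 119/255 ≈ 0.466667 > 0.04045 → ((0.466667+0.055)/1.055)^2.4 ≈ 0.184475
R_lin = 0.003347, G_lin = 0.423268, B_lin = 0.184475
L = 0.2126×R + 0.7152×G + 0.0722×B
L = 0.2126×0.003347 + 0.7152×0.423268 + 0.0722×0.184475
L ≈ 0.316752


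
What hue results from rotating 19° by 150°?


New hue = (H + rotation) mod 360
New hue = (19 + 150) mod 360
= 169 mod 360
= 169°


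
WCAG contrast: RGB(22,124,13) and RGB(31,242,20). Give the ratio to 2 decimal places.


Linearize each sRGB channel c=v/255: c/12.92 if c ≤ 0.04045 else ((c+0.055)/1.055)^2.4
L = 0.2126×R_lin + 0.7152×G_lin + 0.0722×B_lin
Color 1 (22,124,13):
  R=22: 22/255≈0.0863 > 0.04045 → ((0.0863+0.055)/1.055)^2.4 ≈ 0.00802
  G=124: 124/255≈0.4863 > 0.04045 → ((0.4863+0.055)/1.055)^2.4 ≈ 0.20156
  B=13: 13/255≈0.0510 > 0.04045 → ((0.0510+0.055)/1.055)^2.4 ≈ 0.00402
  L1 = 0.2126×0.00802 + 0.7152×0.20156 + 0.0722×0.00402 ≈ 0.14615
Color 2 (31,242,20):
  R=31: 31/255≈0.1216 > 0.04045 → ((0.1216+0.055)/1.055)^2.4 ≈ 0.01370
  G=242: 242/255≈0.9490 > 0.04045 → ((0.9490+0.055)/1.055)^2.4 ≈ 0.88792
  B=20: 20/255≈0.0784 > 0.04045 → ((0.0784+0.055)/1.055)^2.4 ≈ 0.00700
  L2 = 0.2126×0.01370 + 0.7152×0.88792 + 0.0722×0.00700 ≈ 0.63846
Lighter = 0.63846, Darker = 0.14615
Ratio = (L_lighter + 0.05) / (L_darker + 0.05)
Ratio = (0.63846 + 0.05) / (0.14615 + 0.05) = 0.68846 / 0.19615 ≈ 3.5099
Ratio ≈ 3.51:1


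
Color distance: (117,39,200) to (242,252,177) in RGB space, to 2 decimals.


d = √[(R₁-R₂)² + (G₁-G₂)² + (B₁-B₂)²]
d = √[(117-242)² + (39-252)² + (200-177)²]
d = √[15625 + 45369 + 529]
d = √61523
d ≈ 248.04


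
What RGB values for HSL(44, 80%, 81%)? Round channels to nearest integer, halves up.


H=44°, S=0.80, L=0.81
C = (1-|2L-1|)×S = (1-|0.62|)×0.80 = 0.304
H' = H/60 = 44/60 ≈ 0.7333; X = C×(1-|H' mod 2 - 1|) ≈ 0.2229
m = L - C/2 = 0.81 - 0.152 = 0.658
Sector ⌊H'⌋ = 0 → (R',G',B') = (0.304, ≈0.2229, 0.0)
RGB = ((R'+m)×255, (G'+m)×255, (B'+m)×255) = (245.31, 224.638, 167.79)
Round half up → RGB(245, 225, 168)


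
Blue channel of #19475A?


Color: #19475A
R = 19 = 25
G = 47 = 71
B = 5A = 90
Blue = 90


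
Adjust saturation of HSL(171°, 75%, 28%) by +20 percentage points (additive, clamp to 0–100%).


Original S = 75%
Adjustment = +20 percentage points
New S = 75 + (20) = 95
Clamp to [0, 100] → 95
= HSL(171°, 95%, 28%)


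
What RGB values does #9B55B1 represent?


9B → 155 (R)
55 → 85 (G)
B1 → 177 (B)
= RGB(155, 85, 177)


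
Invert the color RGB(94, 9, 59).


Invert: (255-R, 255-G, 255-B)
R: 255-94 = 161
G: 255-9 = 246
B: 255-59 = 196
= RGB(161, 246, 196)


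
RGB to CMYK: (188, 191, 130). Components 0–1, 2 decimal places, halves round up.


R'=188/255≈0.7373, G'=191/255≈0.7490, B'=130/255≈0.5098
K = 1 - max(R',G',B') = 1 - 191/255 = 64/255 = 0.25098… → 0.25
(1-R'-K)/(1-K) simplifies to (max-R)/max with max = 191:
C = (191-188)/191 = 3/191 = 0.01570… → 0.02
M = (191-191)/191 = 0/191 = 0 → 0.00
Y = (191-130)/191 = 61/191 = 0.31937… → 0.32
= CMYK(0.02, 0.00, 0.32, 0.25)


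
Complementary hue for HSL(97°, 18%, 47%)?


Complement = opposite side of color wheel = hue + 180°
H' = (97 + 180) mod 360 = 277°
S and L unchanged.
= HSL(277°, 18%, 47%)


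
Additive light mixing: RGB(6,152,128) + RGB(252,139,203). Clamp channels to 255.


Additive: each channel = min(255, C₁+C₂)
R: 6+252 = 258 → 255
G: 152+139 = 291 → 255
B: 128+203 = 331 → 255
= RGB(255, 255, 255)


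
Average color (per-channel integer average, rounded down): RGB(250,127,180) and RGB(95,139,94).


Midpoint: each channel = ⌊(C₁+C₂)/2⌋
R: ⌊(250+95)/2⌋ = 172
G: ⌊(127+139)/2⌋ = 133
B: ⌊(180+94)/2⌋ = 137
= RGB(172, 133, 137)


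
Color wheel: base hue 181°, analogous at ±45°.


Base hue: 181°
Left analog: (181 - 45) mod 360 = 136°
Right analog: (181 + 45) mod 360 = 226°
Analogous hues = 136° and 226°


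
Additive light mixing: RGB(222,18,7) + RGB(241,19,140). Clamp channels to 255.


Additive: each channel = min(255, C₁+C₂)
R: 222+241 = 463 → 255
G: 18+19 = 37 → 37
B: 7+140 = 147 → 147
= RGB(255, 37, 147)


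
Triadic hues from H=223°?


Triadic: equally spaced at 120° intervals
H1 = 223°
H2 = (223 + 120) mod 360 = 343°
H3 = (223 + 240) mod 360 = 103°
Triadic = 223°, 343°, 103°


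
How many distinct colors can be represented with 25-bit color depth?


Colors = 2^bits = 2^25
= 33,554,432 colors


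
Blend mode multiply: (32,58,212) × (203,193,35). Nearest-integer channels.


Multiply: C = A×B/255, rounded to nearest integer
R: 32×203/255 = 6496/255 ≈ 25.475 → 25
G: 58×193/255 = 11194/255 ≈ 43.898 → 44
B: 212×35/255 = 7420/255 ≈ 29.098 → 29
= RGB(25, 44, 29)


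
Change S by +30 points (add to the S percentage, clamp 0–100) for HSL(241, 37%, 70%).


Original S = 37%
Adjustment = +30 percentage points
New S = 37 + (30) = 67
Clamp to [0, 100] → 67
= HSL(241°, 67%, 70%)


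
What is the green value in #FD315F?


Color: #FD315F
R = FD = 253
G = 31 = 49
B = 5F = 95
Green = 49


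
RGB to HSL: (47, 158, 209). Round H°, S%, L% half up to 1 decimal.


Normalize: R'=47/255≈0.1843, G'=158/255≈0.6196, B'=209/255≈0.8196
Max=209/255, Min=47/255, Δ=Max-Min=162/255
L = (Max+Min)/2 = (209+47)/510 = 256/510 = 0.50196… → L = 50.2%
L > 0.5 → S = Δ/(2-Max-Min) = 162/(510-209-47) = 162/254 = 0.63779… → S = 63.8%
(the 1/255 factors cancel in S and H, so raw channel differences can be used)
Max is B' → H = 60 × ((R-G)/Δ + 4) = 60 × ((47-158)/162 + 4)
  -111/162 + 4 = -0.6851… + 4 = 3.3148…
  H = 60 × 3.3148… = 198.888…° → H = 198.9°
= HSL(198.9°, 63.8%, 50.2%)


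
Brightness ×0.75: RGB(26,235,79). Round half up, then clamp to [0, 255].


Multiply each channel by 0.75, round half up, clamp to [0, 255]
R: 26×0.75 = 19.5 → round → 20
G: 235×0.75 = 176.25 → round → 176
B: 79×0.75 = 59.25 → round → 59
= RGB(20, 176, 59)


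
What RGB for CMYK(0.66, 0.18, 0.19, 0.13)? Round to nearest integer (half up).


R = 255 × (1-C) × (1-K) = 255 × 0.34 × 0.87 = 75.429 → 75
G = 255 × (1-M) × (1-K) = 255 × 0.82 × 0.87 = 181.917 → 182
B = 255 × (1-Y) × (1-K) = 255 × 0.81 × 0.87 = 179.6985 → 180
= RGB(75, 182, 180)


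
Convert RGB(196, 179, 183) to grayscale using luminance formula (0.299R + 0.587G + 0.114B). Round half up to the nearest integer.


Gray = 0.299×R + 0.587×G + 0.114×B
Gray = 0.299×196 + 0.587×179 + 0.114×183
Gray = 58.604 + 105.073 + 20.862
Gray = 184.539 → round half up → 185
Gray = 185


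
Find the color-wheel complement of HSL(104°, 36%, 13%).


Complement = opposite side of color wheel = hue + 180°
H' = (104 + 180) mod 360 = 284°
S and L unchanged.
= HSL(284°, 36%, 13%)


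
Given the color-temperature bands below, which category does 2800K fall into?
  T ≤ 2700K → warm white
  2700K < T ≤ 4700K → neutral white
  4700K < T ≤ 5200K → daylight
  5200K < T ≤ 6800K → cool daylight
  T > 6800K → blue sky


Temperature: 2800K
2700K < 2800K ≤ 4700K → neutral white
Classification: neutral white


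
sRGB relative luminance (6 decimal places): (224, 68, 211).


Linearize each channel (sRGB transfer function): c = v/255; c_lin = c/12.92 if c ≤ 0.04045, else ((c+0.055)/1.055)^2.4
  R: 224/255 ≈ 0.878431 > 0.04045 → ((0.878431+0.055)/1.055)^2.4 ≈ 0.745404
  G: 68/255 ≈ 0.266667 > 0.04045 → ((0.266667+0.055)/1.055)^2.4 ≈ 0.057805
  B: 211/255 ≈ 0.827451 > 0.04045 → ((0.827451+0.055)/1.055)^2.4 ≈ 0.651406
R_lin = 0.745404, G_lin = 0.057805, B_lin = 0.651406
L = 0.2126×R + 0.7152×G + 0.0722×B
L = 0.2126×0.745404 + 0.7152×0.057805 + 0.0722×0.651406
L ≈ 0.246847


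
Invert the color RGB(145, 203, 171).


Invert: (255-R, 255-G, 255-B)
R: 255-145 = 110
G: 255-203 = 52
B: 255-171 = 84
= RGB(110, 52, 84)


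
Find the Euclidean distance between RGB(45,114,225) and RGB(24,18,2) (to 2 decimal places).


d = √[(R₁-R₂)² + (G₁-G₂)² + (B₁-B₂)²]
d = √[(45-24)² + (114-18)² + (225-2)²]
d = √[441 + 9216 + 49729]
d = √59386
d ≈ 243.69


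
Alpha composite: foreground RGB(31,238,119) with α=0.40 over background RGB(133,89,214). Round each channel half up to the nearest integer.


C = α×F + (1-α)×B, with 1-α = 0.60
R: 0.40×31 + 0.60×133 = 12.40 + 79.80 = 92.20 → 92
G: 0.40×238 + 0.60×89 = 95.20 + 53.40 = 148.60 → 149
B: 0.40×119 + 0.60×214 = 47.60 + 128.40 = 176.00 → 176
= RGB(92, 149, 176)


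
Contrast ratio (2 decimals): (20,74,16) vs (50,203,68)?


Linearize each sRGB channel c=v/255: c/12.92 if c ≤ 0.04045 else ((c+0.055)/1.055)^2.4
L = 0.2126×R_lin + 0.7152×G_lin + 0.0722×B_lin
Color 1 (20,74,16):
  R=20: 20/255≈0.0784 > 0.04045 → ((0.0784+0.055)/1.055)^2.4 ≈ 0.00700
  G=74: 74/255≈0.2902 > 0.04045 → ((0.2902+0.055)/1.055)^2.4 ≈ 0.06848
  B=16: 16/255≈0.0627 > 0.04045 → ((0.0627+0.055)/1.055)^2.4 ≈ 0.00518
  L1 = 0.2126×0.00700 + 0.7152×0.06848 + 0.0722×0.00518 ≈ 0.05084
Color 2 (50,203,68):
  R=50: 50/255≈0.1961 > 0.04045 → ((0.1961+0.055)/1.055)^2.4 ≈ 0.03190
  G=203: 203/255≈0.7961 > 0.04045 → ((0.7961+0.055)/1.055)^2.4 ≈ 0.59720
  B=68: 68/255≈0.2667 > 0.04045 → ((0.2667+0.055)/1.055)^2.4 ≈ 0.05781
  L2 = 0.2126×0.03190 + 0.7152×0.59720 + 0.0722×0.05781 ≈ 0.43807
Lighter = 0.43807, Darker = 0.05084
Ratio = (L_lighter + 0.05) / (L_darker + 0.05)
Ratio = (0.43807 + 0.05) / (0.05084 + 0.05) = 0.48807 / 0.10084 ≈ 4.8402
Ratio ≈ 4.84:1


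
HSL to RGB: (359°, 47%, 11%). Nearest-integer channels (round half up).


H=359°, S=0.47, L=0.11
C = (1-|2L-1|)×S = (1-|-0.78|)×0.47 = 0.1034
H' = H/60 = 359/60 ≈ 5.9833; X = C×(1-|H' mod 2 - 1|) ≈ 0.0017
m = L - C/2 = 0.11 - 0.0517 = 0.0583
Sector ⌊H'⌋ = 5 → (R',G',B') = (0.1034, 0.0, ≈0.0017)
RGB = ((R'+m)×255, (G'+m)×255, (B'+m)×255) = (41.2335, 14.8665, 15.30595)
Round half up → RGB(41, 15, 15)


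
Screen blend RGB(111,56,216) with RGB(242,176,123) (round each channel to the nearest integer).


Screen: C = 255 - (255-A)×(255-B)/255, rounded to nearest integer
R: 255 - (255-111)×(255-242)/255 = 255 - 1872/255 ≈ 255 - 7.341 = 247.659 → 248
G: 255 - (255-56)×(255-176)/255 = 255 - 15721/255 ≈ 255 - 61.651 = 193.349 → 193
B: 255 - (255-216)×(255-123)/255 = 255 - 5148/255 ≈ 255 - 20.188 = 234.812 → 235
= RGB(248, 193, 235)
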